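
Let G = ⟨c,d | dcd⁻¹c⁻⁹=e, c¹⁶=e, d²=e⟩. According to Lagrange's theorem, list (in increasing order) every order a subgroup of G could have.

|G| = 32 = 2⁵. By Lagrange's theorem the order of any subgroup divides 32; the divisors of 32 are 1, 2, 4, 8, 16, 32.

Answer: 1, 2, 4, 8, 16, 32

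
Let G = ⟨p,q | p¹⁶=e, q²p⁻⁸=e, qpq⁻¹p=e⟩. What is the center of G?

An element z ∈ Z(G) iff z commutes with every generator.
For example p⁸ is central: (p⁸)·p = p⁹ = p·(p⁸); (p⁸)·q = q⁻¹ = q·(p⁸).
Whereas p ∉ Z(G) since p·q = pq ≠ p⁷q⁻¹ = q·p.
Checking each of the 32 elements this way gives Z(G) = {e, p⁸}, of order 2.

Answer: {e, p⁸}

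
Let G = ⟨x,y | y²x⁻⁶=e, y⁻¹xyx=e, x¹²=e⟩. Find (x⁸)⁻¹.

The order of (x⁸) is 3 (smallest k with (x⁸)ᵏ = e), so (x⁸)⁻¹ = (x⁸)² = x⁴.
Check: (x⁸) · (x⁴) → (x⁸) · x⁴ = e, giving e as required.

Answer: x⁴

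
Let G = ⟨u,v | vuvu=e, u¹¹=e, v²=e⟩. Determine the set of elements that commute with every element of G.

An element z ∈ Z(G) iff z commutes with every generator.
For example e is central: e·u = u = u·e; e·v = v = v·e.
Whereas u ∉ Z(G) since u·v = uv ≠ u¹⁰v = v·u.
Checking each of the 22 elements this way gives Z(G) = {e}, of order 1.

Answer: {e}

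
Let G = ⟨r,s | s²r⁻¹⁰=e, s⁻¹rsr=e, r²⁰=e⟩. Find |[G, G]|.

G' = [G, G] is generated by all commutators. The generator-pair commutators are: [r, s] = r².
The subgroup they normally generate is {e, r², r⁴, r⁶, r⁸, r¹⁰, r¹², r¹⁴, r¹⁶, r¹⁸}, of order 10.
Check: |G/G'| = 40/10 = 4 is the order of the abelianisation.

Answer: 10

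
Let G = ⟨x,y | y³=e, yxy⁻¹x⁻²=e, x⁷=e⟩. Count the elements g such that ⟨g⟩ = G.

⟨g⟩ = G would require ord(g) = |G| = 21, but the maximum element order in G is 7 < 21. So G is not cyclic and no single element generates it: the count is 0.

Answer: 0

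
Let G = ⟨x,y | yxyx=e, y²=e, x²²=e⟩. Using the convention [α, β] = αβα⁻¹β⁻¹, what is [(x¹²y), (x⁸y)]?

[(x¹²y), (x⁸y)] = (x¹²y)·(x⁸y)·(x¹²y)⁻¹·(x⁸y)⁻¹.
  (x¹²y) · (x⁸y) = x⁴
  (x⁴) · (x¹²y) = x¹⁶y
  (x¹⁶y) · (x⁸y) = x⁸

Answer: x⁸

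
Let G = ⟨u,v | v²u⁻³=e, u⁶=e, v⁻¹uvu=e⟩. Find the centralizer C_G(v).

⟨v⟩ ⊆ C_G(v) since powers of v commute with v; so |C_G(v)| ≥ |⟨v⟩| = 4.
By orbit–stabilizer, |C_G(v)| = |G| / |conj. class of v| = 12 / 3 = 4.
The 4 elements commuting with v are {e, u³, v, v⁻¹}.

Answer: {e, u³, v, v⁻¹}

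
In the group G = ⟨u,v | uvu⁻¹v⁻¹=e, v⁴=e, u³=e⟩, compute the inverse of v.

The order of v is 4 (smallest k with vᵏ = e), so v⁻¹ = v³ = v³.
Check: v · (v³) → v · v³ = e, giving e as required.

Answer: v³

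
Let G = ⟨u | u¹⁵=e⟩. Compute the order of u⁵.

Compute successive powers until reaching e:
  (u⁵)¹ = u⁵, (u⁵)² = u¹⁰, (u⁵)³ = e.
The smallest positive k with (u⁵)ᵏ = e is 3.

Answer: 3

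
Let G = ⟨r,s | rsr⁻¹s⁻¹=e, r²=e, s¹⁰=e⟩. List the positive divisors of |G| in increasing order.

|G| = 20 = 2² · 5. By Lagrange's theorem the order of any subgroup divides 20; the divisors of 20 are 1, 2, 4, 5, 10, 20.

Answer: 1, 2, 4, 5, 10, 20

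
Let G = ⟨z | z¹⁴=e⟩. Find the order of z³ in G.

Compute successive powers until reaching e:
  (z³)¹ = z³, (z³)² = z⁶, (z³)³ = z⁹, (z³)⁴ = z¹², (z³)⁵ = z, (z³)⁶ = z⁴, (z³)⁷ = z⁷, (z³)⁸ = z¹⁰, (z³)⁹ = z¹³, (z³)¹⁰ = z², (z³)¹¹ = z⁵, (z³)¹² = z⁸, (z³)¹³ = z¹¹, (z³)¹⁴ = e.
The smallest positive k with (z³)ᵏ = e is 14.

Answer: 14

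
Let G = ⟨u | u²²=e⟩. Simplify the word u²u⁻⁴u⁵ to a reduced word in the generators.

Multiply left to right, reducing at each step:
  (u²) · u⁻⁴ = u²⁰
  (u²⁰) · u⁵ = u³

Answer: u³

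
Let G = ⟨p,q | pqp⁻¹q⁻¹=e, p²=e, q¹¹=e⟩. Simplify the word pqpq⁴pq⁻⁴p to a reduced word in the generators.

Multiply left to right, reducing at each step:
  p · q = pq
  (pq) · p = q
  q · q⁴ = q⁵
  (q⁵) · p = pq⁵
  (pq⁵) · q⁻⁴ = pq
  (pq) · p = q

Answer: q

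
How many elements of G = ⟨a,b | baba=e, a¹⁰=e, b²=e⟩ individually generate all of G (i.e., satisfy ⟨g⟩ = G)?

⟨g⟩ = G would require ord(g) = |G| = 20, but the maximum element order in G is 10 < 20. So G is not cyclic and no single element generates it: the count is 0.

Answer: 0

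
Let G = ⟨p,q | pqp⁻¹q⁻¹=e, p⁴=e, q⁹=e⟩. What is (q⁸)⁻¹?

The order of (q⁸) is 9 (smallest k with (q⁸)ᵏ = e), so (q⁸)⁻¹ = (q⁸)⁸ = q.
Check: (q⁸) · q → (q⁸) · q = e, giving e as required.

Answer: q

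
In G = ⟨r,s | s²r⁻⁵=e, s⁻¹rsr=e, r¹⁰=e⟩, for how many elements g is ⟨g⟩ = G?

⟨g⟩ = G would require ord(g) = |G| = 20, but the maximum element order in G is 10 < 20. So G is not cyclic and no single element generates it: the count is 0.

Answer: 0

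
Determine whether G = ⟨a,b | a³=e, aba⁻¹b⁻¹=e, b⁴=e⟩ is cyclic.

|G| = 12. The element ab has order 12 (its powers give 12 distinct elements), so ⟨ab⟩ = G and G is cyclic.

Answer: Yes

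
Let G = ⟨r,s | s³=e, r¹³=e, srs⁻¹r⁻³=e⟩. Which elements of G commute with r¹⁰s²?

⟨r¹⁰s²⟩ ⊆ C_G(r¹⁰s²) since powers of r¹⁰s² commute with r¹⁰s²; so |C_G(r¹⁰s²)| ≥ |⟨r¹⁰s²⟩| = 3.
By orbit–stabilizer, |C_G(r¹⁰s²)| = |G| / |conj. class of r¹⁰s²| = 39 / 13 = 3.
The 3 elements commuting with r¹⁰s² are {e, r⁹s, r¹⁰s²}.

Answer: {e, r⁹s, r¹⁰s²}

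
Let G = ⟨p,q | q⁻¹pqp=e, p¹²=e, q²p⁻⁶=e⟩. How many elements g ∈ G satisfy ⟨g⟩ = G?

⟨g⟩ = G would require ord(g) = |G| = 24, but the maximum element order in G is 12 < 24. So G is not cyclic and no single element generates it: the count is 0.

Answer: 0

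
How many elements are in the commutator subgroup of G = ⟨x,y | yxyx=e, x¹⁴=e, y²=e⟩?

G' = [G, G] is generated by all commutators. The generator-pair commutators are: [x, y] = x².
The subgroup they normally generate is {e, x², x⁴, x⁶, x⁸, x¹⁰, x¹²}, of order 7.
Check: |G/G'| = 28/7 = 4 is the order of the abelianisation.

Answer: 7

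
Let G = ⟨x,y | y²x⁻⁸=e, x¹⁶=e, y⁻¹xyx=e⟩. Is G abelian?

x·y = xy but y·x = x⁷y⁻¹, so x·y ≠ y·x and G is not abelian.

Answer: No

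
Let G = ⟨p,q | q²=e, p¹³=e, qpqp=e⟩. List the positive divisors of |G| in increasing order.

|G| = 26 = 2 · 13. By Lagrange's theorem the order of any subgroup divides 26; the divisors of 26 are 1, 2, 13, 26.

Answer: 1, 2, 13, 26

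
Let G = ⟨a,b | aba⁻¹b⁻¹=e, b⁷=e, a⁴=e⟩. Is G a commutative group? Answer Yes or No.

Each pair of generators commutes: a·b = ab = b·a. Since the generators pairwise commute, every element of G commutes with every other, so G is abelian.

Answer: Yes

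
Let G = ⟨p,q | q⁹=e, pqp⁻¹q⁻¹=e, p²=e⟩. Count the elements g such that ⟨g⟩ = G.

G is cyclic of order 18. An element generates G iff its order is 18, and a cyclic group of order 18 has exactly φ(18) = 6 such elements.

Answer: 6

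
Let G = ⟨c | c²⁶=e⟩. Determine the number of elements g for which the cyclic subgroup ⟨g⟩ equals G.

G is cyclic of order 26. An element generates G iff its order is 26, and a cyclic group of order 26 has exactly φ(26) = 12 such elements.

Answer: 12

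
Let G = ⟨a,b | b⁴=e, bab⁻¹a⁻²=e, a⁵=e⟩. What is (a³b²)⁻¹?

The order of (a³b²) is 2 (smallest k with (a³b²)ᵏ = e), so (a³b²)⁻¹ = (a³b²)¹ = a³b².
Check: (a³b²) · (a³b²) → (a³b²) · a³ = b²;   (b²) · b² = e, giving e as required.

Answer: a³b²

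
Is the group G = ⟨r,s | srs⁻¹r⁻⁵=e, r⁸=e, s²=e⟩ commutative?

r·s = rs but s·r = r⁵s, so r·s ≠ s·r and G is not abelian.

Answer: No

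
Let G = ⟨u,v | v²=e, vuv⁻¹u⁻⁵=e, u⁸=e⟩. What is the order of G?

Enumerate words in the generators, reducing via the relations: the distinct elements are
  {e, u, v, uv, u², u³, u⁴, u⁵, u⁶, u⁷, u²v, u³v, u⁴v, u⁵v, u⁶v, u⁷v}.
No further products give new elements, so |G| = 16.

Answer: 16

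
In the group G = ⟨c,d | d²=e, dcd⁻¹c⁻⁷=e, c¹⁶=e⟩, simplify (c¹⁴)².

Compute successive powers of (c¹⁴), reducing at each step:
  (c¹⁴)²: (c¹⁴) · c¹⁴ = c¹²

Answer: c¹²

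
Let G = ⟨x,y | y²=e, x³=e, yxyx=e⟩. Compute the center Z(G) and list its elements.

An element z ∈ Z(G) iff z commutes with every generator.
For example e is central: e·x = x = x·e; e·y = y = y·e.
Whereas x ∉ Z(G) since x·y = xy ≠ x²y = y·x.
Checking each of the 6 elements this way gives Z(G) = {e}, of order 1.

Answer: {e}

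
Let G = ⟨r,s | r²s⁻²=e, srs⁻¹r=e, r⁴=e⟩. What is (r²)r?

Compute (r²) · r by multiplying left to right and reducing via the relations at each step:
  (r²) · r = r³

Answer: r³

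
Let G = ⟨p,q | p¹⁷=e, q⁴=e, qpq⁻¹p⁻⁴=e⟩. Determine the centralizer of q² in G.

⟨q²⟩ ⊆ C_G(q²) since powers of q² commute with q²; so |C_G(q²)| ≥ |⟨q²⟩| = 2.
By orbit–stabilizer, |C_G(q²)| = |G| / |conj. class of q²| = 68 / 17 = 4.
The 4 elements commuting with q² are {e, q, q², q³}.

Answer: {e, q, q², q³}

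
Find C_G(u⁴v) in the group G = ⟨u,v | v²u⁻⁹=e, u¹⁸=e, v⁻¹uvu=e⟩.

⟨u⁴v⟩ ⊆ C_G(u⁴v) since powers of u⁴v commute with u⁴v; so |C_G(u⁴v)| ≥ |⟨u⁴v⟩| = 4.
By orbit–stabilizer, |C_G(u⁴v)| = |G| / |conj. class of u⁴v| = 36 / 9 = 4.
The 4 elements commuting with u⁴v are {e, u⁹, u⁴v, u⁴v⁻¹}.

Answer: {e, u⁹, u⁴v, u⁴v⁻¹}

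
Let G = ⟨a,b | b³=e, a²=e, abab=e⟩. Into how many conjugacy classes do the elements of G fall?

The conjugacy classes (representative and size) are:
  [e] (size 1), [ab²] (size 3), [b²] (size 2).
Class equation: 1 + 3 + 2 = 6 = |G|. So G has 3 conjugacy classes.

Answer: 3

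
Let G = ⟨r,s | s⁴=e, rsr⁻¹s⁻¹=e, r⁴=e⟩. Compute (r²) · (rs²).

Compute (r²) · (rs²) by multiplying left to right and reducing via the relations at each step:
  (r²) · r = r³
  (r³) · s² = r³s²

Answer: r³s²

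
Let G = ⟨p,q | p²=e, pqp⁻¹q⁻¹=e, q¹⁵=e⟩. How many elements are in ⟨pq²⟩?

|⟨pq²⟩| equals the order of pq². Compute successive powers until reaching e:
  (pq²)¹ = pq², (pq²)² = q⁴, (pq²)³ = pq⁶, (pq²)⁴ = q⁸, (pq²)⁵ = pq¹⁰, (pq²)⁶ = q¹², (pq²)⁷ = pq¹⁴, (pq²)⁸ = q, (pq²)⁹ = pq³, (pq²)¹⁰ = q⁵, (pq²)¹¹ = pq⁷, (pq²)¹² = q⁹, (pq²)¹³ = pq¹¹, (pq²)¹⁴ = q¹³, (pq²)¹⁵ = p, (pq²)¹⁶ = q², (pq²)¹⁷ = pq⁴, (pq²)¹⁸ = q⁶, (pq²)¹⁹ = pq⁸, (pq²)²⁰ = q¹⁰, (pq²)²¹ = pq¹², (pq²)²² = q¹⁴, (pq²)²³ = pq, (pq²)²⁴ = q³, (pq²)²⁵ = pq⁵, (pq²)²⁶ = q⁷, (pq²)²⁷ = pq⁹, (pq²)²⁸ = q¹¹, (pq²)²⁹ = pq¹³, (pq²)³⁰ = e.
The smallest positive k with (pq²)ᵏ = e is 30, so |⟨pq²⟩| = 30.

Answer: 30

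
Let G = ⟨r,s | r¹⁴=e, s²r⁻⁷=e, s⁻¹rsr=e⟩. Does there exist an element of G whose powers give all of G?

Every cyclic group is abelian. But r·s = rs while s·r = r⁶s⁻¹, so r·s ≠ s·r and G is not abelian. Hence G is not cyclic.

Answer: No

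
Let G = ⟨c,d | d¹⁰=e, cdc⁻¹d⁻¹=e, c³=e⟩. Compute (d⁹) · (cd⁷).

Compute (d⁹) · (cd⁷) by multiplying left to right and reducing via the relations at each step:
  (d⁹) · c = cd⁹
  (cd⁹) · d⁷ = cd⁶

Answer: cd⁶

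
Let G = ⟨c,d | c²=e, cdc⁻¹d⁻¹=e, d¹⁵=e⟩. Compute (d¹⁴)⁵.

Compute successive powers of (d¹⁴), reducing at each step:
  (d¹⁴)²: (d¹⁴) · d¹⁴ = d¹³
  (d¹⁴)³: (d¹³) · d¹⁴ = d¹²
  (d¹⁴)⁴: (d¹²) · d¹⁴ = d¹¹
  (d¹⁴)⁵: (d¹¹) · d¹⁴ = d¹⁰

Answer: d¹⁰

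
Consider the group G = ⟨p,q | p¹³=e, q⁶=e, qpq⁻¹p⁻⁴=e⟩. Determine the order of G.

Enumerate words in the generators, reducing via the relations: the distinct elements are
  {e, p, q, pq, p², p³, p⁴, p⁵, p⁶, p⁷, p⁸, p⁹, q², q³, q⁴, q⁵, pq², pq³, pq⁴, pq⁵, p²q, p³q, p¹², p¹¹, p¹⁰, p⁴q, p⁵q, p⁶q, p⁷q, p⁸q, p⁹q, p²q², p²q³, p²q⁴, p²q⁵, p³q², p³q³, p³q⁴, p³q⁵, p¹²q, p¹¹q, p¹⁰q, p⁴q², p⁴q³, p⁴q⁴, p⁴q⁵, p⁵q², p⁵q³, p⁵q⁴, p⁵q⁵, p⁶q², p⁶q³, p⁶q⁴, p⁶q⁵, p⁷q², p⁷q³, p⁷q⁴, p⁷q⁵, p⁸q², p⁸q³, p⁸q⁴, p⁸q⁵, p⁹q², p⁹q³, p⁹q⁴, p⁹q⁵, p¹²q², p¹²q³, p¹²q⁴, p¹²q⁵, p¹¹q², p¹¹q³, p¹¹q⁴, p¹¹q⁵, p¹⁰q², p¹⁰q³, p¹⁰q⁴, p¹⁰q⁵}.
No further products give new elements, so |G| = 78.

Answer: 78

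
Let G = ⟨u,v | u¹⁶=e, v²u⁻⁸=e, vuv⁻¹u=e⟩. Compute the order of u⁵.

Compute successive powers until reaching e:
  (u⁵)¹ = u⁵, (u⁵)² = u¹⁰, (u⁵)³ = u¹⁵, (u⁵)⁴ = u⁴, (u⁵)⁵ = u⁹, (u⁵)⁶ = u¹⁴, (u⁵)⁷ = u³, (u⁵)⁸ = u⁸, (u⁵)⁹ = u¹³, (u⁵)¹⁰ = u², (u⁵)¹¹ = u⁷, (u⁵)¹² = u¹², (u⁵)¹³ = u, (u⁵)¹⁴ = u⁶, (u⁵)¹⁵ = u¹¹, (u⁵)¹⁶ = e.
The smallest positive k with (u⁵)ᵏ = e is 16.

Answer: 16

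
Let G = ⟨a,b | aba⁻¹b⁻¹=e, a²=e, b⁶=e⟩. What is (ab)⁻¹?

The order of (ab) is 6 (smallest k with (ab)ᵏ = e), so (ab)⁻¹ = (ab)⁵ = ab⁵.
Check: (ab) · (ab⁵) → (ab) · a = b;   b · b⁵ = e, giving e as required.

Answer: ab⁵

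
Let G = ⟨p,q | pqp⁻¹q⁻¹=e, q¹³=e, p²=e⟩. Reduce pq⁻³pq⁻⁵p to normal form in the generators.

Multiply left to right, reducing at each step:
  p · q⁻³ = pq¹⁰
  (pq¹⁰) · p = q¹⁰
  (q¹⁰) · q⁻⁵ = q⁵
  (q⁵) · p = pq⁵

Answer: pq⁵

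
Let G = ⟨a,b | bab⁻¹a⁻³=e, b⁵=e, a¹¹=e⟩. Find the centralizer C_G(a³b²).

⟨a³b²⟩ ⊆ C_G(a³b²) since powers of a³b² commute with a³b²; so |C_G(a³b²)| ≥ |⟨a³b²⟩| = 5.
By orbit–stabilizer, |C_G(a³b²)| = |G| / |conj. class of a³b²| = 55 / 11 = 5.
The 5 elements commuting with a³b² are {e, a³b², a⁹b, a⁷b³, a⁸b⁴}.

Answer: {e, a³b², a⁹b, a⁷b³, a⁸b⁴}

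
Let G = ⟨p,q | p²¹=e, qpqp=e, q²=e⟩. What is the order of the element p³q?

Compute successive powers until reaching e:
  (p³q)¹ = p³q, (p³q)² = e.
The smallest positive k with (p³q)ᵏ = e is 2.

Answer: 2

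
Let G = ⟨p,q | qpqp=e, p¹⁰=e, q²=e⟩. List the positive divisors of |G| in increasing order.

|G| = 20 = 2² · 5. By Lagrange's theorem the order of any subgroup divides 20; the divisors of 20 are 1, 2, 4, 5, 10, 20.

Answer: 1, 2, 4, 5, 10, 20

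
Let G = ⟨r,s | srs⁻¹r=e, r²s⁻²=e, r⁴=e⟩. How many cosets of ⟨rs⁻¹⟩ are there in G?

First find ord(rs⁻¹) by computing successive powers:
  (rs⁻¹)¹ = rs⁻¹, (rs⁻¹)² = r², (rs⁻¹)³ = rs, (rs⁻¹)⁴ = e.
So |⟨rs⁻¹⟩| = ord(rs⁻¹) = 4. With |G| = 8, by Lagrange [G : ⟨rs⁻¹⟩] = 8/4 = 2.

Answer: 2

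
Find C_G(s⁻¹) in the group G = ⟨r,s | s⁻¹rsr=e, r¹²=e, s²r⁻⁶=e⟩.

⟨s⁻¹⟩ ⊆ C_G(s⁻¹) since powers of s⁻¹ commute with s⁻¹; so |C_G(s⁻¹)| ≥ |⟨s⁻¹⟩| = 4.
By orbit–stabilizer, |C_G(s⁻¹)| = |G| / |conj. class of s⁻¹| = 24 / 6 = 4.
The 4 elements commuting with s⁻¹ are {e, r⁶, s, s⁻¹}.

Answer: {e, r⁶, s, s⁻¹}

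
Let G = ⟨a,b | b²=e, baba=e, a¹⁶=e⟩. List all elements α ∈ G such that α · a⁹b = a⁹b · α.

⟨a⁹b⟩ ⊆ C_G(a⁹b) since powers of a⁹b commute with a⁹b; so |C_G(a⁹b)| ≥ |⟨a⁹b⟩| = 2.
By orbit–stabilizer, |C_G(a⁹b)| = |G| / |conj. class of a⁹b| = 32 / 8 = 4.
The 4 elements commuting with a⁹b are {e, a⁸, ab, a⁹b}.

Answer: {e, a⁸, ab, a⁹b}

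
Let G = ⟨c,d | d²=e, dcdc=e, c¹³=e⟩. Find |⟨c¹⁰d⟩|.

|⟨c¹⁰d⟩| equals the order of c¹⁰d. Compute successive powers until reaching e:
  (c¹⁰d)¹ = c¹⁰d, (c¹⁰d)² = e.
The smallest positive k with (c¹⁰d)ᵏ = e is 2, so |⟨c¹⁰d⟩| = 2.

Answer: 2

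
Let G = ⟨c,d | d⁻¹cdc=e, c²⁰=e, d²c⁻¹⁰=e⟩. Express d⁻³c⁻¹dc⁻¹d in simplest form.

Multiply left to right, reducing at each step:
  d · c⁻¹ = cd
  (cd) · d = c¹¹
  (c¹¹) · c⁻¹ = c¹⁰
  (c¹⁰) · d = d⁻¹

Answer: d⁻¹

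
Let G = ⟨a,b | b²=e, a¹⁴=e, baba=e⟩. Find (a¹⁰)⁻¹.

The order of (a¹⁰) is 7 (smallest k with (a¹⁰)ᵏ = e), so (a¹⁰)⁻¹ = (a¹⁰)⁶ = a⁴.
Check: (a¹⁰) · (a⁴) → (a¹⁰) · a⁴ = e, giving e as required.

Answer: a⁴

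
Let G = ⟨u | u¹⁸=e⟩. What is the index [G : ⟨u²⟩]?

First find ord(u²) by computing successive powers:
  (u²)¹ = u², (u²)² = u⁴, (u²)³ = u⁶, (u²)⁴ = u⁸, (u²)⁵ = u¹⁰, (u²)⁶ = u¹², (u²)⁷ = u¹⁴, (u²)⁸ = u¹⁶, (u²)⁹ = e.
So |⟨u²⟩| = ord(u²) = 9. With |G| = 18, by Lagrange [G : ⟨u²⟩] = 18/9 = 2.

Answer: 2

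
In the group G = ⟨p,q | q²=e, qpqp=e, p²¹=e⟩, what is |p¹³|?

Compute successive powers until reaching e:
  (p¹³)¹ = p¹³, (p¹³)² = p⁵, (p¹³)³ = p¹⁸, (p¹³)⁴ = p¹⁰, (p¹³)⁵ = p², (p¹³)⁶ = p¹⁵, (p¹³)⁷ = p⁷, (p¹³)⁸ = p²⁰, (p¹³)⁹ = p¹², (p¹³)¹⁰ = p⁴, (p¹³)¹¹ = p¹⁷, (p¹³)¹² = p⁹, (p¹³)¹³ = p, (p¹³)¹⁴ = p¹⁴, (p¹³)¹⁵ = p⁶, (p¹³)¹⁶ = p¹⁹, (p¹³)¹⁷ = p¹¹, (p¹³)¹⁸ = p³, (p¹³)¹⁹ = p¹⁶, (p¹³)²⁰ = p⁸, (p¹³)²¹ = e.
The smallest positive k with (p¹³)ᵏ = e is 21.

Answer: 21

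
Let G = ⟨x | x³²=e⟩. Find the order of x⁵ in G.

Compute successive powers until reaching e:
  (x⁵)¹ = x⁵, (x⁵)² = x¹⁰, (x⁵)³ = x¹⁵, (x⁵)⁴ = x²⁰, (x⁵)⁵ = x²⁵, (x⁵)⁶ = x³⁰, (x⁵)⁷ = x³, (x⁵)⁸ = x⁸, (x⁵)⁹ = x¹³, (x⁵)¹⁰ = x¹⁸, (x⁵)¹¹ = x²³, (x⁵)¹² = x²⁸, (x⁵)¹³ = x, (x⁵)¹⁴ = x⁶, (x⁵)¹⁵ = x¹¹, (x⁵)¹⁶ = x¹⁶, (x⁵)¹⁷ = x²¹, (x⁵)¹⁸ = x²⁶, (x⁵)¹⁹ = x³¹, (x⁵)²⁰ = x⁴, (x⁵)²¹ = x⁹, (x⁵)²² = x¹⁴, (x⁵)²³ = x¹⁹, (x⁵)²⁴ = x²⁴, (x⁵)²⁵ = x²⁹, (x⁵)²⁶ = x², (x⁵)²⁷ = x⁷, (x⁵)²⁸ = x¹², (x⁵)²⁹ = x¹⁷, (x⁵)³⁰ = x²², (x⁵)³¹ = x²⁷, (x⁵)³² = e.
The smallest positive k with (x⁵)ᵏ = e is 32.

Answer: 32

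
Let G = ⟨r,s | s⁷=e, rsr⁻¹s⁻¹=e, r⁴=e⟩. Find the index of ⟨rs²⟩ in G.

First find ord(rs²) by computing successive powers:
  (rs²)¹ = rs², (rs²)² = r²s⁴, (rs²)³ = r³s⁶, (rs²)⁴ = s, (rs²)⁵ = rs³, (rs²)⁶ = r²s⁵, (rs²)⁷ = r³, (rs²)⁸ = s², (rs²)⁹ = rs⁴, (rs²)¹⁰ = r²s⁶, (rs²)¹¹ = r³s, (rs²)¹² = s³, (rs²)¹³ = rs⁵, (rs²)¹⁴ = r², (rs²)¹⁵ = r³s², (rs²)¹⁶ = s⁴, (rs²)¹⁷ = rs⁶, (rs²)¹⁸ = r²s, (rs²)¹⁹ = r³s³, (rs²)²⁰ = s⁵, (rs²)²¹ = r, (rs²)²² = r²s², (rs²)²³ = r³s⁴, (rs²)²⁴ = s⁶, (rs²)²⁵ = rs, (rs²)²⁶ = r²s³, (rs²)²⁷ = r³s⁵, (rs²)²⁸ = e.
So |⟨rs²⟩| = ord(rs²) = 28. With |G| = 28, by Lagrange [G : ⟨rs²⟩] = 28/28 = 1.

Answer: 1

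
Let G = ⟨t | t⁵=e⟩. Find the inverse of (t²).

The order of (t²) is 5 (smallest k with (t²)ᵏ = e), so (t²)⁻¹ = (t²)⁴ = t³.
Check: (t²) · (t³) → (t²) · t³ = e, giving e as required.

Answer: t³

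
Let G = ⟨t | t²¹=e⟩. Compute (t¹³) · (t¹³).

Compute (t¹³) · (t¹³) by multiplying left to right and reducing via the relations at each step:
  (t¹³) · t¹³ = t⁵

Answer: t⁵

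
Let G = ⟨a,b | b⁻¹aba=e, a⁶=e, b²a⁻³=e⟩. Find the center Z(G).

An element z ∈ Z(G) iff z commutes with every generator.
For example a³ is central: (a³)·a = a⁴ = a·(a³); (a³)·b = b⁻¹ = b·(a³).
Whereas a ∉ Z(G) since a·b = ab ≠ a²b⁻¹ = b·a.
Checking each of the 12 elements this way gives Z(G) = {e, a³}, of order 2.

Answer: {e, a³}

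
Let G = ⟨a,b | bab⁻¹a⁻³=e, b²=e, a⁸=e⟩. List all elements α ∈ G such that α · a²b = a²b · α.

⟨a²b⟩ ⊆ C_G(a²b) since powers of a²b commute with a²b; so |C_G(a²b)| ≥ |⟨a²b⟩| = 2.
By orbit–stabilizer, |C_G(a²b)| = |G| / |conj. class of a²b| = 16 / 4 = 4.
The 4 elements commuting with a²b are {e, a⁴, a²b, a⁶b}.

Answer: {e, a⁴, a²b, a⁶b}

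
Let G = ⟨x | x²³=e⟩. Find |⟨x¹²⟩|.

|⟨x¹²⟩| equals the order of x¹². Compute successive powers until reaching e:
  (x¹²)¹ = x¹², (x¹²)² = x, (x¹²)³ = x¹³, (x¹²)⁴ = x², (x¹²)⁵ = x¹⁴, (x¹²)⁶ = x³, (x¹²)⁷ = x¹⁵, (x¹²)⁸ = x⁴, (x¹²)⁹ = x¹⁶, (x¹²)¹⁰ = x⁵, (x¹²)¹¹ = x¹⁷, (x¹²)¹² = x⁶, (x¹²)¹³ = x¹⁸, (x¹²)¹⁴ = x⁷, (x¹²)¹⁵ = x¹⁹, (x¹²)¹⁶ = x⁸, (x¹²)¹⁷ = x²⁰, (x¹²)¹⁸ = x⁹, (x¹²)¹⁹ = x²¹, (x¹²)²⁰ = x¹⁰, (x¹²)²¹ = x²², (x¹²)²² = x¹¹, (x¹²)²³ = e.
The smallest positive k with (x¹²)ᵏ = e is 23, so |⟨x¹²⟩| = 23.

Answer: 23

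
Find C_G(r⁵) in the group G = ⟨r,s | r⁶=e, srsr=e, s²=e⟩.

⟨r⁵⟩ ⊆ C_G(r⁵) since powers of r⁵ commute with r⁵; so |C_G(r⁵)| ≥ |⟨r⁵⟩| = 6.
By orbit–stabilizer, |C_G(r⁵)| = |G| / |conj. class of r⁵| = 12 / 2 = 6.
The 6 elements commuting with r⁵ are {e, r, r², r³, r⁴, r⁵}.

Answer: {e, r, r², r³, r⁴, r⁵}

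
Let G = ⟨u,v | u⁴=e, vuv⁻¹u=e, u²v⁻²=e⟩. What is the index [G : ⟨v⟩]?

First find ord(v) by computing successive powers:
  v¹ = v, v² = u², v³ = v⁻¹, v⁴ = e.
So |⟨v⟩| = ord(v) = 4. With |G| = 8, by Lagrange [G : ⟨v⟩] = 8/4 = 2.

Answer: 2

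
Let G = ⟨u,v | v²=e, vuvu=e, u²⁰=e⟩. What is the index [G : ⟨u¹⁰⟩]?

First find ord(u¹⁰) by computing successive powers:
  (u¹⁰)¹ = u¹⁰, (u¹⁰)² = e.
So |⟨u¹⁰⟩| = ord(u¹⁰) = 2. With |G| = 40, by Lagrange [G : ⟨u¹⁰⟩] = 40/2 = 20.

Answer: 20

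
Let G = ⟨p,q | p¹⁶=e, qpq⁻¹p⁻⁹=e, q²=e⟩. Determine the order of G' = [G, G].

G' = [G, G] is generated by all commutators. The generator-pair commutators are: [p, q] = p⁸.
The subgroup they normally generate is {e, p⁸}, of order 2.
Check: |G/G'| = 32/2 = 16 is the order of the abelianisation.

Answer: 2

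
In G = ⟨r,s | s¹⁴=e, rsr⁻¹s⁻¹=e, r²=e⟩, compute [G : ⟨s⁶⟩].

First find ord(s⁶) by computing successive powers:
  (s⁶)¹ = s⁶, (s⁶)² = s¹², (s⁶)³ = s⁴, (s⁶)⁴ = s¹⁰, (s⁶)⁵ = s², (s⁶)⁶ = s⁸, (s⁶)⁷ = e.
So |⟨s⁶⟩| = ord(s⁶) = 7. With |G| = 28, by Lagrange [G : ⟨s⁶⟩] = 28/7 = 4.

Answer: 4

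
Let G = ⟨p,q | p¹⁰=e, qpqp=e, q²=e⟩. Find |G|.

Enumerate words in the generators, reducing via the relations: the distinct elements are
  {e, p, q, pq, p², p³, p⁴, p⁵, p⁶, p⁷, p⁸, p⁹, p²q, p³q, p⁴q, p⁵q, p⁶q, p⁷q, p⁸q, p⁹q}.
No further products give new elements, so |G| = 20.

Answer: 20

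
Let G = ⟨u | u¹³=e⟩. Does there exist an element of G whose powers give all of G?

|G| = 13. The element u has order 13 (its powers give 13 distinct elements), so ⟨u⟩ = G and G is cyclic.

Answer: Yes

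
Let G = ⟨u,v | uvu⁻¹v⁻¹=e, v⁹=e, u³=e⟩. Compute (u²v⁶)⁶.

Compute successive powers of (u²v⁶), reducing at each step:
  (u²v⁶)²: (u²v⁶) · u² = uv⁶;   (uv⁶) · v⁶ = uv³
  (u²v⁶)³: (uv³) · u² = v³;   (v³) · v⁶ = e
  (u²v⁶)⁴: e · u² = u²;   (u²) · v⁶ = u²v⁶
  (u²v⁶)⁵: (u²v⁶) · u² = uv⁶;   (uv⁶) · v⁶ = uv³
  (u²v⁶)⁶: (uv³) · u² = v³;   (v³) · v⁶ = e

Answer: e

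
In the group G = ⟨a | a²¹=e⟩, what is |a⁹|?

Compute successive powers until reaching e:
  (a⁹)¹ = a⁹, (a⁹)² = a¹⁸, (a⁹)³ = a⁶, (a⁹)⁴ = a¹⁵, (a⁹)⁵ = a³, (a⁹)⁶ = a¹², (a⁹)⁷ = e.
The smallest positive k with (a⁹)ᵏ = e is 7.

Answer: 7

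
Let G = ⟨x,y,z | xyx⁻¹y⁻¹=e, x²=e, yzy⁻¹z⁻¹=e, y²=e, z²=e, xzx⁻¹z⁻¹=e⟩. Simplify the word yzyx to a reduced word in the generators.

Multiply left to right, reducing at each step:
  y · z = yz
  (yz) · y = z
  z · x = xz

Answer: xz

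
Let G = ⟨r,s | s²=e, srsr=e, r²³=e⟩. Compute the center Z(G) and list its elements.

An element z ∈ Z(G) iff z commutes with every generator.
For example e is central: e·r = r = r·e; e·s = s = s·e.
Whereas r ∉ Z(G) since r·s = rs ≠ r²²s = s·r.
Checking each of the 46 elements this way gives Z(G) = {e}, of order 1.

Answer: {e}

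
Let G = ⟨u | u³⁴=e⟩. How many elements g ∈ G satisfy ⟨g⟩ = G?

G is cyclic of order 34. An element generates G iff its order is 34, and a cyclic group of order 34 has exactly φ(34) = 16 such elements.

Answer: 16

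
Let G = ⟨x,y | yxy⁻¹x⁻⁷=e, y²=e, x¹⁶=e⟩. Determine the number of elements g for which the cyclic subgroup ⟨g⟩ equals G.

⟨g⟩ = G would require ord(g) = |G| = 32, but the maximum element order in G is 16 < 32. So G is not cyclic and no single element generates it: the count is 0.

Answer: 0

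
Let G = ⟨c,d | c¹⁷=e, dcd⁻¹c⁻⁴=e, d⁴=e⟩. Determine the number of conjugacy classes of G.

The conjugacy classes (representative and size) are:
  [e] (size 1), [c⁴] (size 4), [c²] (size 4), [c⁵] (size 4), [c¹¹] (size 4), [c⁷d] (size 17), [c³d²] (size 17), [c⁹d³] (size 17).
Class equation: 1 + 4 + 4 + 4 + 4 + 17 + 17 + 17 = 68 = |G|. So G has 8 conjugacy classes.

Answer: 8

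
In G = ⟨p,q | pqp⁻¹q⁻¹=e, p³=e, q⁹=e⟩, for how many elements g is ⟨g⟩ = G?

⟨g⟩ = G would require ord(g) = |G| = 27, but the maximum element order in G is 9 < 27. So G is not cyclic and no single element generates it: the count is 0.

Answer: 0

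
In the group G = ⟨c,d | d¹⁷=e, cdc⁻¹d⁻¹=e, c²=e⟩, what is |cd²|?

Compute successive powers until reaching e:
  (cd²)¹ = cd², (cd²)² = d⁴, (cd²)³ = cd⁶, (cd²)⁴ = d⁸, (cd²)⁵ = cd¹⁰, (cd²)⁶ = d¹², (cd²)⁷ = cd¹⁴, (cd²)⁸ = d¹⁶, (cd²)⁹ = cd, (cd²)¹⁰ = d³, (cd²)¹¹ = cd⁵, (cd²)¹² = d⁷, (cd²)¹³ = cd⁹, (cd²)¹⁴ = d¹¹, (cd²)¹⁵ = cd¹³, (cd²)¹⁶ = d¹⁵, (cd²)¹⁷ = c, (cd²)¹⁸ = d², (cd²)¹⁹ = cd⁴, (cd²)²⁰ = d⁶, (cd²)²¹ = cd⁸, (cd²)²² = d¹⁰, (cd²)²³ = cd¹², (cd²)²⁴ = d¹⁴, (cd²)²⁵ = cd¹⁶, (cd²)²⁶ = d, (cd²)²⁷ = cd³, (cd²)²⁸ = d⁵, (cd²)²⁹ = cd⁷, (cd²)³⁰ = d⁹, (cd²)³¹ = cd¹¹, (cd²)³² = d¹³, (cd²)³³ = cd¹⁵, (cd²)³⁴ = e.
The smallest positive k with (cd²)ᵏ = e is 34.

Answer: 34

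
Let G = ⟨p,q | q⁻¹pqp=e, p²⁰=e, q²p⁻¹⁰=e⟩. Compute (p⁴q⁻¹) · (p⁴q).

Compute (p⁴q⁻¹) · (p⁴q) by multiplying left to right and reducing via the relations at each step:
  (p⁴q⁻¹) · p⁴ = q⁻¹
  (q⁻¹) · q = e

Answer: e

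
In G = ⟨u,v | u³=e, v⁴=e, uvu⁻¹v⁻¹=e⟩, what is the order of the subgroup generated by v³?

|⟨v³⟩| equals the order of v³. Compute successive powers until reaching e:
  (v³)¹ = v³, (v³)² = v², (v³)³ = v, (v³)⁴ = e.
The smallest positive k with (v³)ᵏ = e is 4, so |⟨v³⟩| = 4.

Answer: 4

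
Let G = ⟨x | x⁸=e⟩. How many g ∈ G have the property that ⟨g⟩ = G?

G is cyclic of order 8. An element generates G iff its order is 8, and a cyclic group of order 8 has exactly φ(8) = 4 such elements.

Answer: 4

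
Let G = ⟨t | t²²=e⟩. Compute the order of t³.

Compute successive powers until reaching e:
  (t³)¹ = t³, (t³)² = t⁶, (t³)³ = t⁹, (t³)⁴ = t¹², (t³)⁵ = t¹⁵, (t³)⁶ = t¹⁸, (t³)⁷ = t²¹, (t³)⁸ = t², (t³)⁹ = t⁵, (t³)¹⁰ = t⁸, (t³)¹¹ = t¹¹, (t³)¹² = t¹⁴, (t³)¹³ = t¹⁷, (t³)¹⁴ = t²⁰, (t³)¹⁵ = t, (t³)¹⁶ = t⁴, (t³)¹⁷ = t⁷, (t³)¹⁸ = t¹⁰, (t³)¹⁹ = t¹³, (t³)²⁰ = t¹⁶, (t³)²¹ = t¹⁹, (t³)²² = e.
The smallest positive k with (t³)ᵏ = e is 22.

Answer: 22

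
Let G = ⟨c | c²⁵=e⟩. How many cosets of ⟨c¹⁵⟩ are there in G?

First find ord(c¹⁵) by computing successive powers:
  (c¹⁵)¹ = c¹⁵, (c¹⁵)² = c⁵, (c¹⁵)³ = c²⁰, (c¹⁵)⁴ = c¹⁰, (c¹⁵)⁵ = e.
So |⟨c¹⁵⟩| = ord(c¹⁵) = 5. With |G| = 25, by Lagrange [G : ⟨c¹⁵⟩] = 25/5 = 5.

Answer: 5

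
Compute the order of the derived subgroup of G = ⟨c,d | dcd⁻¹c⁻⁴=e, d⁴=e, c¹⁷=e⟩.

G' = [G, G] is generated by all commutators. The generator-pair commutators are: [c, d] = c¹⁴.
The subgroup they normally generate is {e, c, c², c³, c⁴, c⁵, c⁶, c⁷, c⁸, c⁹, c¹⁰, c¹¹, c¹², c¹³, c¹⁴, c¹⁵, c¹⁶}, of order 17.
Check: |G/G'| = 68/17 = 4 is the order of the abelianisation.

Answer: 17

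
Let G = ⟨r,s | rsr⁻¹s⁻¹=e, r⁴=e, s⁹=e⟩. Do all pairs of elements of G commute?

Each pair of generators commutes: r·s = rs = s·r. Since the generators pairwise commute, every element of G commutes with every other, so G is abelian.

Answer: Yes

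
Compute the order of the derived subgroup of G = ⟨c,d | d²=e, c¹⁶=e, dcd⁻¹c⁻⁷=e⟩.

G' = [G, G] is generated by all commutators. The generator-pair commutators are: [c, d] = c¹⁰.
The subgroup they normally generate is {e, c², c⁴, c⁶, c⁸, c¹⁰, c¹², c¹⁴}, of order 8.
Check: |G/G'| = 32/8 = 4 is the order of the abelianisation.

Answer: 8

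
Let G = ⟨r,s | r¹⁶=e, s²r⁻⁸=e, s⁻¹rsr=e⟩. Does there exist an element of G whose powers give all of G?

Every cyclic group is abelian. But r·s = rs while s·r = r⁷s⁻¹, so r·s ≠ s·r and G is not abelian. Hence G is not cyclic.

Answer: No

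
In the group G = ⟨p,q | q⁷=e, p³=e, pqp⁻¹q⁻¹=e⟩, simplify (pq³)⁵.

Compute successive powers of (pq³), reducing at each step:
  (pq³)²: (pq³) · p = p²q³;   (p²q³) · q³ = p²q⁶
  (pq³)³: (p²q⁶) · p = q⁶;   (q⁶) · q³ = q²
  (pq³)⁴: (q²) · p = pq²;   (pq²) · q³ = pq⁵
  (pq³)⁵: (pq⁵) · p = p²q⁵;   (p²q⁵) · q³ = p²q

Answer: p²q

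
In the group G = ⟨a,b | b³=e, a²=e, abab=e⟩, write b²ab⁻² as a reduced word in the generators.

Multiply left to right, reducing at each step:
  (b²) · a = ab
  (ab) · b⁻² = ab²

Answer: ab²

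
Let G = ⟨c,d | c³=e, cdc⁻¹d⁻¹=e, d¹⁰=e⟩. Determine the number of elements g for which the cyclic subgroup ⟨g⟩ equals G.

G is cyclic of order 30. An element generates G iff its order is 30, and a cyclic group of order 30 has exactly φ(30) = 8 such elements.

Answer: 8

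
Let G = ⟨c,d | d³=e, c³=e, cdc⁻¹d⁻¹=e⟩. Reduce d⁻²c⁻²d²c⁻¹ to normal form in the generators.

Multiply left to right, reducing at each step:
  d · c⁻² = cd
  (cd) · d² = c
  c · c⁻¹ = e

Answer: e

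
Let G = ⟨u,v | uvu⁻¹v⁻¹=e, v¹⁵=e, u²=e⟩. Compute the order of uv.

Compute successive powers until reaching e:
  (uv)¹ = uv, (uv)² = v², (uv)³ = uv³, (uv)⁴ = v⁴, (uv)⁵ = uv⁵, (uv)⁶ = v⁶, (uv)⁷ = uv⁷, (uv)⁸ = v⁸, (uv)⁹ = uv⁹, (uv)¹⁰ = v¹⁰, (uv)¹¹ = uv¹¹, (uv)¹² = v¹², (uv)¹³ = uv¹³, (uv)¹⁴ = v¹⁴, (uv)¹⁵ = u, (uv)¹⁶ = v, (uv)¹⁷ = uv², (uv)¹⁸ = v³, (uv)¹⁹ = uv⁴, (uv)²⁰ = v⁵, (uv)²¹ = uv⁶, (uv)²² = v⁷, (uv)²³ = uv⁸, (uv)²⁴ = v⁹, (uv)²⁵ = uv¹⁰, (uv)²⁶ = v¹¹, (uv)²⁷ = uv¹², (uv)²⁸ = v¹³, (uv)²⁹ = uv¹⁴, (uv)³⁰ = e.
The smallest positive k with (uv)ᵏ = e is 30.

Answer: 30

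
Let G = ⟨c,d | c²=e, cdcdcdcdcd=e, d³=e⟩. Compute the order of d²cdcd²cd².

Compute successive powers until reaching e:
  (d²cdcd²cd²)¹ = d²cdcd²cd², (d²cdcd²cd²)² = dcdcd²cd, (d²cdcd²cd²)³ = e.
The smallest positive k with (d²cdcd²cd²)ᵏ = e is 3.

Answer: 3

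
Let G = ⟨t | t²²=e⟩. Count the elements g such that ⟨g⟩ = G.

G is cyclic of order 22. An element generates G iff its order is 22, and a cyclic group of order 22 has exactly φ(22) = 10 such elements.

Answer: 10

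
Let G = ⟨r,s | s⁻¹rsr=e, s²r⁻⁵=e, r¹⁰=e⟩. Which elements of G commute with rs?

⟨rs⟩ ⊆ C_G(rs) since powers of rs commute with rs; so |C_G(rs)| ≥ |⟨rs⟩| = 4.
By orbit–stabilizer, |C_G(rs)| = |G| / |conj. class of rs| = 20 / 5 = 4.
The 4 elements commuting with rs are {e, r⁵, rs, rs⁻¹}.

Answer: {e, r⁵, rs, rs⁻¹}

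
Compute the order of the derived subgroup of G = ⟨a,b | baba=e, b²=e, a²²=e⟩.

G' = [G, G] is generated by all commutators. The generator-pair commutators are: [a, b] = a².
The subgroup they normally generate is {e, a², a⁴, a⁶, a⁸, a¹⁰, a¹², a¹⁴, a¹⁶, a¹⁸, a²⁰}, of order 11.
Check: |G/G'| = 44/11 = 4 is the order of the abelianisation.

Answer: 11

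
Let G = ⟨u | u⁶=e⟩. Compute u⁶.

Compute successive powers of u, reducing at each step:
  u²: u · u = u²
  u³: (u²) · u = u³
  u⁴: (u³) · u = u⁴
  u⁵: (u⁴) · u = u⁵
  u⁶: (u⁵) · u = e

Answer: e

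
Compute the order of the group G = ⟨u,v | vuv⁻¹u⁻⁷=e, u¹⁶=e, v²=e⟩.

Enumerate words in the generators, reducing via the relations: the distinct elements are
  {e, u, v, uv, u², u³, u⁴, u⁵, u⁶, u⁷, u⁸, u⁹, u²v, u³v, u¹², u¹³, u¹¹, u¹⁰, u¹⁴, u¹⁵, u⁴v, u⁵v, u⁶v, u⁷v, u⁸v, u⁹v, u¹²v, u¹³v, u¹¹v, u¹⁰v, u¹⁴v, u¹⁵v}.
No further products give new elements, so |G| = 32.

Answer: 32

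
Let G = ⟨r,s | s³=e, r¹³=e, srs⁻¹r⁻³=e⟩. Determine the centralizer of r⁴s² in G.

⟨r⁴s²⟩ ⊆ C_G(r⁴s²) since powers of r⁴s² commute with r⁴s²; so |C_G(r⁴s²)| ≥ |⟨r⁴s²⟩| = 3.
By orbit–stabilizer, |C_G(r⁴s²)| = |G| / |conj. class of r⁴s²| = 39 / 13 = 3.
The 3 elements commuting with r⁴s² are {e, rs, r⁴s²}.

Answer: {e, rs, r⁴s²}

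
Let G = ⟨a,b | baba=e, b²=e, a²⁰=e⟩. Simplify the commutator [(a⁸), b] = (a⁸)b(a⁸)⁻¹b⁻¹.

[(a⁸), b] = (a⁸)·b·(a⁸)⁻¹·b⁻¹.
  (a⁸) · b = a⁸b
  (a⁸b) · (a¹²) = a¹⁶b
  (a¹⁶b) · b = a¹⁶

Answer: a¹⁶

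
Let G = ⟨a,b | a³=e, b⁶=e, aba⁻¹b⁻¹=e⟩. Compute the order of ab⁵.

Compute successive powers until reaching e:
  (ab⁵)¹ = ab⁵, (ab⁵)² = a²b⁴, (ab⁵)³ = b³, (ab⁵)⁴ = ab², (ab⁵)⁵ = a²b, (ab⁵)⁶ = e.
The smallest positive k with (ab⁵)ᵏ = e is 6.

Answer: 6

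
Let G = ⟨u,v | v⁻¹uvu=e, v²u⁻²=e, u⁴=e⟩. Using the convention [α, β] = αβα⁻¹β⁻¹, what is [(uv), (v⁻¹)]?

[(uv), (v⁻¹)] = (uv)·(v⁻¹)·(uv)⁻¹·(v⁻¹)⁻¹.
  (uv) · (v⁻¹) = u
  u · (uv⁻¹) = v
  v · v = u²

Answer: u²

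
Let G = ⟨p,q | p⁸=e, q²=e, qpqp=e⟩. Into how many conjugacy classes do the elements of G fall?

The conjugacy classes (representative and size) are:
  [e] (size 1), [p] (size 2), [p⁶] (size 2), [p³] (size 2), [p⁴] (size 1), [q] (size 4), [p⁵q] (size 4).
Class equation: 1 + 2 + 2 + 2 + 1 + 4 + 4 = 16 = |G|. So G has 7 conjugacy classes.

Answer: 7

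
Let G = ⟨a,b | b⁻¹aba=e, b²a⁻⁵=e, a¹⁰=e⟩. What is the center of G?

An element z ∈ Z(G) iff z commutes with every generator.
For example a⁵ is central: (a⁵)·a = a⁶ = a·(a⁵); (a⁵)·b = b⁻¹ = b·(a⁵).
Whereas a ∉ Z(G) since a·b = ab ≠ a⁴b⁻¹ = b·a.
Checking each of the 20 elements this way gives Z(G) = {e, a⁵}, of order 2.

Answer: {e, a⁵}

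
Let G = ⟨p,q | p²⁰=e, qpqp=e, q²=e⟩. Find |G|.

Enumerate words in the generators, reducing via the relations: the distinct elements are
  {e, p, q, pq, p², p³, p⁴, p⁵, p⁶, p⁷, p⁸, p⁹, p²q, p³q, p¹², p¹³, p¹¹, p¹⁰, p¹⁴, p¹⁵, p¹⁶, p¹⁷, p¹⁸, p¹⁹, p⁴q, p⁵q, p⁶q, p⁷q, p⁸q, p⁹q, p¹²q, p¹³q, p¹¹q, p¹⁰q, p¹⁴q, p¹⁵q, p¹⁶q, p¹⁷q, p¹⁸q, p¹⁹q}.
No further products give new elements, so |G| = 40.

Answer: 40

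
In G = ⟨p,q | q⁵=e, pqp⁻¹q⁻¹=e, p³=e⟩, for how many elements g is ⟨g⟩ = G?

G is cyclic of order 15. An element generates G iff its order is 15, and a cyclic group of order 15 has exactly φ(15) = 8 such elements.

Answer: 8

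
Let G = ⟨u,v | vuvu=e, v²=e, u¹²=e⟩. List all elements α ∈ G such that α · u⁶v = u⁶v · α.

⟨u⁶v⟩ ⊆ C_G(u⁶v) since powers of u⁶v commute with u⁶v; so |C_G(u⁶v)| ≥ |⟨u⁶v⟩| = 2.
By orbit–stabilizer, |C_G(u⁶v)| = |G| / |conj. class of u⁶v| = 24 / 6 = 4.
The 4 elements commuting with u⁶v are {e, u⁶, v, u⁶v}.

Answer: {e, u⁶, v, u⁶v}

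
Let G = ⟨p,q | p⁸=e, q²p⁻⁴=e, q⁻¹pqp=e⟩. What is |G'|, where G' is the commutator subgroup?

G' = [G, G] is generated by all commutators. The generator-pair commutators are: [p, q] = p².
The subgroup they normally generate is {e, p², p⁴, p⁶}, of order 4.
Check: |G/G'| = 16/4 = 4 is the order of the abelianisation.

Answer: 4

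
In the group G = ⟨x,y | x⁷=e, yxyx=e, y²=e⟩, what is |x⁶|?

Compute successive powers until reaching e:
  (x⁶)¹ = x⁶, (x⁶)² = x⁵, (x⁶)³ = x⁴, (x⁶)⁴ = x³, (x⁶)⁵ = x², (x⁶)⁶ = x, (x⁶)⁷ = e.
The smallest positive k with (x⁶)ᵏ = e is 7.

Answer: 7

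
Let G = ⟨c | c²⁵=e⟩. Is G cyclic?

|G| = 25. The element c has order 25 (its powers give 25 distinct elements), so ⟨c⟩ = G and G is cyclic.

Answer: Yes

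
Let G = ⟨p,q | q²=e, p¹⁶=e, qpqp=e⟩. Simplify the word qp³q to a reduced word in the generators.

Multiply left to right, reducing at each step:
  q · p³ = p¹³q
  (p¹³q) · q = p¹³

Answer: p¹³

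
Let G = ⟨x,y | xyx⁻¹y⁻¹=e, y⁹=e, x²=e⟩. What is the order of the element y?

Compute successive powers until reaching e:
  y¹ = y, y² = y², y³ = y³, y⁴ = y⁴, y⁵ = y⁵, y⁶ = y⁶, y⁷ = y⁷, y⁸ = y⁸, y⁹ = e.
The smallest positive k with yᵏ = e is 9.

Answer: 9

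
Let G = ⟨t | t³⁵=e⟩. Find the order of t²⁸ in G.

Compute successive powers until reaching e:
  (t²⁸)¹ = t²⁸, (t²⁸)² = t²¹, (t²⁸)³ = t¹⁴, (t²⁸)⁴ = t⁷, (t²⁸)⁵ = e.
The smallest positive k with (t²⁸)ᵏ = e is 5.

Answer: 5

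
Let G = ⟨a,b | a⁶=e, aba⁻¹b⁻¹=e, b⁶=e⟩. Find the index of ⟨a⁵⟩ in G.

First find ord(a⁵) by computing successive powers:
  (a⁵)¹ = a⁵, (a⁵)² = a⁴, (a⁵)³ = a³, (a⁵)⁴ = a², (a⁵)⁵ = a, (a⁵)⁶ = e.
So |⟨a⁵⟩| = ord(a⁵) = 6. With |G| = 36, by Lagrange [G : ⟨a⁵⟩] = 36/6 = 6.

Answer: 6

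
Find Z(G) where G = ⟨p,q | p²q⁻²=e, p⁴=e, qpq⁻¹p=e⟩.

An element z ∈ Z(G) iff z commutes with every generator.
For example p² is central: (p²)·p = p³ = p·(p²); (p²)·q = q⁻¹ = q·(p²).
Whereas p ∉ Z(G) since p·q = pq ≠ pq⁻¹ = q·p.
Checking each of the 8 elements this way gives Z(G) = {e, p²}, of order 2.

Answer: {e, p²}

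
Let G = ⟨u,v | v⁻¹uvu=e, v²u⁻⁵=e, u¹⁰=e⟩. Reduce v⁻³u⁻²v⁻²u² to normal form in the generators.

Multiply left to right, reducing at each step:
  v · u⁻² = u²v
  (u²v) · v⁻² = u²v⁻¹
  (u²v⁻¹) · u² = v⁻¹

Answer: v⁻¹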